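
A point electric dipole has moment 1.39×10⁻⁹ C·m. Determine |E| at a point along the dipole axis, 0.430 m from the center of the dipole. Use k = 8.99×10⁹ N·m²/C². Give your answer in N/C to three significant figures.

On the dipole axis E = 2kp/r³.
E = 2·(8.99×10⁹)(1.39×10⁻⁹) / (0.430)³ = 314.3 N/C.

E ≈ 314 N/C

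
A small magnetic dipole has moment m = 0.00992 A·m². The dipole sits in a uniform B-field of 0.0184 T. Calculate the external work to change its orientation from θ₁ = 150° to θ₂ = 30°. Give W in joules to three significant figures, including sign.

W_ext = ΔU = −mB cosθ₂ + mB cosθ₁ = mB(cosθ₁ − cosθ₂).
W = (0.00992)(0.0184)·(cos150° − cos30°) = (1.825×10⁻⁴)·(-1.7321) = -3.161×10⁻⁴ J.

W ≈ -3.16×10⁻⁴ J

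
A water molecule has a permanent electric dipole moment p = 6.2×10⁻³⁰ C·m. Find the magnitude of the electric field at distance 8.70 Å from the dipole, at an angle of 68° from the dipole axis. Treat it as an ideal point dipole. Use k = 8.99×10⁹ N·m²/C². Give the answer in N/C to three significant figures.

At angle θ the dipole field magnitude is E = (kp/r³)·√(1 + 3cos²θ).
kp/r³ = (8.99×10⁹)(6.20×10⁻³⁰) / (8.70×10⁻¹⁰)³ = 8.464×10⁷ N/C.
√(1 + 3cos²68°) = √(1 + 3·0.1403) = √1.4210 ≈ 1.1921.
E ≈ 8.464×10⁷ × 1.192 = 1.009×10⁸ N/C.

E ≈ 1.01×10⁸ N/C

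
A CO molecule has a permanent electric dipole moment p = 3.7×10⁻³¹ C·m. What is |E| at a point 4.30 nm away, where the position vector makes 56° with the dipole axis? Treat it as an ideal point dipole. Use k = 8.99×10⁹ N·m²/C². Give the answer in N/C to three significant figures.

E ≈ 5.82×10⁴ N/C

At angle θ the dipole field magnitude is E = (kp/r³)·√(1 + 3cos²θ).
kp/r³ = (8.99×10⁹)(3.70×10⁻³¹) / (4.30×10⁻⁹)³ = 4.184×10⁴ N/C.
√(1 + 3cos²56°) = √(1 + 3·0.3127) = √1.9381 ≈ 1.3922.
E ≈ 4.184×10⁴ × 1.392 = 5.824×10⁴ N/C.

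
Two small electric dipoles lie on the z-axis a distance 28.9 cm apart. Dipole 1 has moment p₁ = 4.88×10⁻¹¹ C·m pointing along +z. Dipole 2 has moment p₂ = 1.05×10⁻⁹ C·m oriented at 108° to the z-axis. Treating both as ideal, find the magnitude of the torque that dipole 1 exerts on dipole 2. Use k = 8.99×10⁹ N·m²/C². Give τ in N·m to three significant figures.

τ ≈ 3.63×10⁻⁸ N·m

The second dipole sits on the axis of the first, so the field there is axial: E₁ = 2kp₁/r³ along +z.
E₁ = 2(8.99×10⁹)(4.88×10⁻¹¹)/(0.289)³ = 36.35 N/C.
Torque on the second dipole: τ = p₂ E₁ sinθ.
τ = (1.05×10⁻⁹)(36.35)·sin108° = 3.630×10⁻⁸ N·m.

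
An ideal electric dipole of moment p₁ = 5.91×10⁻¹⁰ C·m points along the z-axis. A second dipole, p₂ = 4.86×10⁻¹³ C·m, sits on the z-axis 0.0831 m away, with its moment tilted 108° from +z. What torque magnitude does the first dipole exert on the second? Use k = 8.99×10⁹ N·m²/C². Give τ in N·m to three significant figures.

The second dipole sits on the axis of the first, so the field there is axial: E₁ = 2kp₁/r³ along +z.
E₁ = 2(8.99×10⁹)(5.91×10⁻¹⁰)/(0.0831)³ = 1.852×10⁴ N/C.
Torque on the second dipole: τ = p₂ E₁ sinθ.
τ = (4.86×10⁻¹³)(1.852×10⁴)·sin108° = 8.559×10⁻⁹ N·m.

τ ≈ 8.56×10⁻⁹ N·m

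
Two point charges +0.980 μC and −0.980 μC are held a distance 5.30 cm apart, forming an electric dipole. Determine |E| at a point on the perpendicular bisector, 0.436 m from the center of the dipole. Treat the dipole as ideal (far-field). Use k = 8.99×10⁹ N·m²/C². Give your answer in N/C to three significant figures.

E ≈ 5630 N/C

Dipole moment p = qd = (9.80×10⁻⁷ C)(0.0530 m) = 5.194×10⁻⁸ C·m.
On the perpendicular bisector E = kp/r³ (half the axial value at the same distance).
E = (8.99×10⁹)(5.194×10⁻⁸) / (0.436)³ = 5634 N/C.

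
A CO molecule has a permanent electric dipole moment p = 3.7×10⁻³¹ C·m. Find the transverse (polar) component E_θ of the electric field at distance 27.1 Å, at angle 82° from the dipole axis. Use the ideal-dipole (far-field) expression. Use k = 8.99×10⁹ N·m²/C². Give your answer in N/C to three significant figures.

E_θ ≈ 1.66×10⁵ N/C

For a dipole, E_θ = (kp sinθ)/r³.
kp/r³ = (8.99×10⁹)(3.70×10⁻³¹)/(2.71×10⁻⁹)³ = 1.671×10⁵ N/C.
E_θ = 1.671×10⁵·sin82° = 1.655×10⁵ N/C.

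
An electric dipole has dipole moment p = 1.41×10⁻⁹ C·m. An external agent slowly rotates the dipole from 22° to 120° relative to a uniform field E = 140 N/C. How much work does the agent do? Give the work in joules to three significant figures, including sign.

W_ext = ΔU = U(θ₂) − U(θ₁) = −pE cosθ₂ − (−pE cosθ₁) = pE(cosθ₁ − cosθ₂).
W = (1.41×10⁻⁹)(140)·(cos22° − cos120°) = (1.974×10⁻⁷)·(+1.4272) = 2.817×10⁻⁷ J.

W ≈ 2.82×10⁻⁷ J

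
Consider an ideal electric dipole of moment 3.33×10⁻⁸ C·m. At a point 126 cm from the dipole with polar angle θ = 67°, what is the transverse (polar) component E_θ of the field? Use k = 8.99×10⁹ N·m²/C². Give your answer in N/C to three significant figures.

For a dipole, E_θ = (kp sinθ)/r³.
kp/r³ = (8.99×10⁹)(3.33×10⁻⁸)/(1.26)³ = 149.7 N/C.
E_θ = 149.7·sin67° = 137.8 N/C.

E_θ ≈ 138 N/C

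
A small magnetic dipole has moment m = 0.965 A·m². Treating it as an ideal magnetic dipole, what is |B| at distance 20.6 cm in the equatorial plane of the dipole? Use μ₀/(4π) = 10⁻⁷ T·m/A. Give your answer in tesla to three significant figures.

B ≈ 1.10×10⁻⁵ T

In the equatorial plane B = (μ₀/4π)·m/r³ (half the axial value).
B = (10⁻⁷)·(0.965) / (0.206)³ = 1.104×10⁻⁵ T.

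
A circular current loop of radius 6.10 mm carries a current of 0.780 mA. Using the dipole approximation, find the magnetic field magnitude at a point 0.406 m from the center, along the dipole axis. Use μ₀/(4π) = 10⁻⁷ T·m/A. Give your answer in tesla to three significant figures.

B ≈ 2.72×10⁻¹³ T

Magnetic moment m = IA = Iπa² = (7.80×10⁻⁴)·π·(0.00610)² = 9.118×10⁻⁸ A·m².
On axis B = (μ₀/4π)·2m/r³.
B = 2·(10⁻⁷)·(9.118×10⁻⁸) / (0.406)³ = 2.725×10⁻¹³ T.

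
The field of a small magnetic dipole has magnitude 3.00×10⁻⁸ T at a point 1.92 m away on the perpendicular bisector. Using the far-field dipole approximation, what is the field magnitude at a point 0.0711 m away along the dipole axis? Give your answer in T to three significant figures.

Dipole fields scale as 1/r³ in the far field.
The axial field is twice the equatorial field at the same r, so the geometry factor is 2/1.
B₂ = B₁ · (2/1) · (r₁/r₂)³ = 3.00×10⁻⁸ · 2 · (1.92/0.0711)³.
(r₁/r₂)³ = (27)³ = 1.969e+04.
B₂ ≈ 0.001182 T.

B ≈ 0.00118 T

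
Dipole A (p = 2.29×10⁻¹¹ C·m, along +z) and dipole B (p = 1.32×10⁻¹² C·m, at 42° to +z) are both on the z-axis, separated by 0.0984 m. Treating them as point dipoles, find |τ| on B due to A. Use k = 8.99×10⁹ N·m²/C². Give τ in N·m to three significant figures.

τ ≈ 3.82×10⁻¹⁰ N·m

The second dipole sits on the axis of the first, so the field there is axial: E₁ = 2kp₁/r³ along +z.
E₁ = 2(8.99×10⁹)(2.29×10⁻¹¹)/(0.0984)³ = 432.2 N/C.
Torque on the second dipole: τ = p₂ E₁ sinθ.
τ = (1.32×10⁻¹²)(432.2)·sin42° = 3.817×10⁻¹⁰ N·m.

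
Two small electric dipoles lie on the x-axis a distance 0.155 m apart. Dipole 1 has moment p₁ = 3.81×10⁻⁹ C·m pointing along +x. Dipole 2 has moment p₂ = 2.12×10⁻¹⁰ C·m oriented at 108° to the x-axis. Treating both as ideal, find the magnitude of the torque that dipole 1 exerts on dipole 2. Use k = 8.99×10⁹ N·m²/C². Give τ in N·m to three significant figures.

τ ≈ 3.71×10⁻⁶ N·m

The second dipole sits on the axis of the first, so the field there is axial: E₁ = 2kp₁/r³ along +x.
E₁ = 2(8.99×10⁹)(3.81×10⁻⁹)/(0.155)³ = 1.840×10⁴ N/C.
Torque on the second dipole: τ = p₂ E₁ sinθ.
τ = (2.12×10⁻¹⁰)(1.840×10⁴)·sin108° = 3.709×10⁻⁶ N·m.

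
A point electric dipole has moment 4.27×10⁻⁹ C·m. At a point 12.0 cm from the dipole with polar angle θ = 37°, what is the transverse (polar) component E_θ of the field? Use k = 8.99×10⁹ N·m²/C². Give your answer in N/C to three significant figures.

E_θ ≈ 1.34×10⁴ N/C

For a dipole, E_θ = (kp sinθ)/r³.
kp/r³ = (8.99×10⁹)(4.27×10⁻⁹)/(0.120)³ = 2.221×10⁴ N/C.
E_θ = 2.221×10⁴·sin37° = 1.337×10⁴ N/C.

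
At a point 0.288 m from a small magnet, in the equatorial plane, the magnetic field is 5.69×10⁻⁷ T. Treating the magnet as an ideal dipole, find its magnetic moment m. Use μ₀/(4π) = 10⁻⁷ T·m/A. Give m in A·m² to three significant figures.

m ≈ 0.136 A·m²

In the equatorial plane B = (μ₀/4π)·m/r³, so m = Br³·4π/(μ₀).
m = (5.69×10⁻⁷)·(0.288)³ / (10⁻⁷) = 0.1359 A·m².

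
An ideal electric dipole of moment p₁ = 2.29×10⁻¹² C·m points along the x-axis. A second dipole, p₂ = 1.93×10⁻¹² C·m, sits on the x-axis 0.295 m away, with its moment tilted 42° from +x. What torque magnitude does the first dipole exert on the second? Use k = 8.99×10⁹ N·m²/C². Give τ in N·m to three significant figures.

The second dipole sits on the axis of the first, so the field there is axial: E₁ = 2kp₁/r³ along +x.
E₁ = 2(8.99×10⁹)(2.29×10⁻¹²)/(0.295)³ = 1.604 N/C.
Torque on the second dipole: τ = p₂ E₁ sinθ.
τ = (1.93×10⁻¹²)(1.604)·sin42° = 2.071×10⁻¹² N·m.

τ ≈ 2.07×10⁻¹² N·m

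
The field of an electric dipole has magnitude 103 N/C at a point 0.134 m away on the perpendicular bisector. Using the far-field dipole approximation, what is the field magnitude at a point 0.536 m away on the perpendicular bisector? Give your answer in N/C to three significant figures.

E ≈ 1.61 N/C

Dipole fields scale as 1/r³ in the far field; the geometry is the same at both points.
E₂ = E₁ · (r₁/r₂)³ = 103 · (0.134/0.536)³.
(r₁/r₂)³ = (0.25)³ = 0.01562.
E₂ ≈ 1.609 N/C.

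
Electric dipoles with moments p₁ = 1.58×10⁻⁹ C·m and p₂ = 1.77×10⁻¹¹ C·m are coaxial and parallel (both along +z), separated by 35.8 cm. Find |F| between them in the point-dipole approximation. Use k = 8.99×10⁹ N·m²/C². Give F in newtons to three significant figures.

F ≈ 9.18×10⁻⁸ N

On-axis field of dipole 1 at distance r: E = 2kp₁/r³. Force on dipole 2 is F = p₂·dE/dr (gradient along axis).
dE/dr = −6kp₁/r⁴, so |F| = 6kp₁p₂/r⁴ (attractive for aligned moments).
F = 6(8.99×10⁹)(1.58×10⁻⁹)(1.77×10⁻¹¹)/(0.358)⁴ = 9.184×10⁻⁸ N.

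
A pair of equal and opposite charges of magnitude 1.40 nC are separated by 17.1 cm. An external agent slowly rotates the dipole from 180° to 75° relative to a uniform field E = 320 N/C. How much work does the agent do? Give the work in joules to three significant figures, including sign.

Dipole moment p = qd = (1.40×10⁻⁹ C)(0.171 m) = 2.394×10⁻¹⁰ C·m.
W_ext = ΔU = U(θ₂) − U(θ₁) = −pE cosθ₂ − (−pE cosθ₁) = pE(cosθ₁ − cosθ₂).
W = (2.394×10⁻¹⁰)(320)·(cos180° − cos75°) = (7.661×10⁻⁸)·(-1.2588) = -9.644×10⁻⁸ J.

W ≈ -9.64×10⁻⁸ J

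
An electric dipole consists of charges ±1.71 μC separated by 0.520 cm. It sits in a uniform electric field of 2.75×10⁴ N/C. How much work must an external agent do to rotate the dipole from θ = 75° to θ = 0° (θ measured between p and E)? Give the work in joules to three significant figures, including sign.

W ≈ -1.81×10⁻⁴ J

Dipole moment p = qd = (1.71×10⁻⁶ C)(0.00520 m) = 8.892×10⁻⁹ C·m.
W_ext = ΔU = U(θ₂) − U(θ₁) = −pE cosθ₂ − (−pE cosθ₁) = pE(cosθ₁ − cosθ₂).
W = (8.892×10⁻⁹)(2.75×10⁴)·(cos75° − cos0°) = (2.445×10⁻⁴)·(-0.7412) = -1.812×10⁻⁴ J.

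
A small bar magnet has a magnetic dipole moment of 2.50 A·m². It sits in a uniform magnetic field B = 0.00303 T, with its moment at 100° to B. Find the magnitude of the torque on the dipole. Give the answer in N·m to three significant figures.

Torque on a magnetic dipole: τ = mB sinθ.
τ = (2.50)(0.00303)·sin100° = 0.007460 N·m.

τ ≈ 0.00746 N·m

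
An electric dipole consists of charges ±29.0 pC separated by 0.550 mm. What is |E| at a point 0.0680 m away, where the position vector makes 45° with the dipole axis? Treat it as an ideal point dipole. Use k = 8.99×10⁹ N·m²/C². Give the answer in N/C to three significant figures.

E ≈ 0.721 N/C

Dipole moment p = qd = (2.90×10⁻¹¹ C)(5.50×10⁻⁴ m) = 1.595×10⁻¹⁴ C·m.
At angle θ the dipole field magnitude is E = (kp/r³)·√(1 + 3cos²θ).
kp/r³ = (8.99×10⁹)(1.595×10⁻¹⁴) / (0.0680)³ = 0.4560 N/C.
√(1 + 3cos²45°) = √(1 + 3·0.5000) = √2.5000 ≈ 1.5811.
E ≈ 0.4560 × 1.581 = 0.7210 N/C.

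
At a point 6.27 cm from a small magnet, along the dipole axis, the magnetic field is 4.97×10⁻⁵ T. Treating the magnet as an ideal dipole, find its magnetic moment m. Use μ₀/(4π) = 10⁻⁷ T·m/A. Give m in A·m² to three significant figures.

m ≈ 0.0613 A·m²

On axis B = (μ₀/4π)·2m/r³, so m = Br³·4π/(μ₀·2).
m = (4.97×10⁻⁵)·(0.0627)³ / (2·10⁻⁷) = 0.06125 A·m².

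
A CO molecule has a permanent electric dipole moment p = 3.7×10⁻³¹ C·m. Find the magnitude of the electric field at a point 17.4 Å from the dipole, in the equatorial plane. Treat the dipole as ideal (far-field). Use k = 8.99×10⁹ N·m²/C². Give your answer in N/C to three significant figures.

In the equatorial plane E = kp/r³.
E = (8.99×10⁹)(3.70×10⁻³¹) / (1.74×10⁻⁹)³ = 6.314×10⁵ N/C.

E ≈ 6.31×10⁵ N/C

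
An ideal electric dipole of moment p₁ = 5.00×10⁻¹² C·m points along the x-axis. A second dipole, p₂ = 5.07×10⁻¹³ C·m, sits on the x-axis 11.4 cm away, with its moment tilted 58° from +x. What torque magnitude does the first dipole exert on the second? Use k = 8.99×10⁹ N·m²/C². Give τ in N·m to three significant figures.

τ ≈ 2.61×10⁻¹¹ N·m

The second dipole sits on the axis of the first, so the field there is axial: E₁ = 2kp₁/r³ along +x.
E₁ = 2(8.99×10⁹)(5.00×10⁻¹²)/(0.114)³ = 60.68 N/C.
Torque on the second dipole: τ = p₂ E₁ sinθ.
τ = (5.07×10⁻¹³)(60.68)·sin58° = 2.609×10⁻¹¹ N·m.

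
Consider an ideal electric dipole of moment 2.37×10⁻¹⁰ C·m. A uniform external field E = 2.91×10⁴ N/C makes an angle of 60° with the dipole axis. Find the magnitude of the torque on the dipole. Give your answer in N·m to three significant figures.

Torque on an electric dipole: τ = pE sinθ.
τ = (2.37×10⁻¹⁰)(2.91×10⁴)·sin60° = 5.973×10⁻⁶ N·m.

τ ≈ 5.97×10⁻⁶ N·m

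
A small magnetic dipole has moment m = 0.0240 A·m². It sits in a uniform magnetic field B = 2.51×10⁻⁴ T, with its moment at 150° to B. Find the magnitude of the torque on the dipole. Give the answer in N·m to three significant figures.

τ ≈ 3.01×10⁻⁶ N·m

Torque on a magnetic dipole: τ = mB sinθ.
τ = (0.0240)(2.51×10⁻⁴)·sin150° = 3.012×10⁻⁶ N·m.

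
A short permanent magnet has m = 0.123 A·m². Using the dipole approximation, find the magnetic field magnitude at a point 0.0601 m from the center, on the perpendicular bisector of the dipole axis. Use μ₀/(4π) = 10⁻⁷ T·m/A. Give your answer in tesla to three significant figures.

B ≈ 5.67×10⁻⁵ T

In the equatorial plane B = (μ₀/4π)·m/r³ (half the axial value).
B = (10⁻⁷)·(0.123) / (0.0601)³ = 5.666×10⁻⁵ T.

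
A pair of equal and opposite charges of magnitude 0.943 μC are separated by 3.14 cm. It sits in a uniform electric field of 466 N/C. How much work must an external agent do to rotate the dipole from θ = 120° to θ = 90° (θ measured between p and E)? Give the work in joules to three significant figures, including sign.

Dipole moment p = qd = (9.43×10⁻⁷ C)(0.0314 m) = 2.961×10⁻⁸ C·m.
W_ext = ΔU = U(θ₂) − U(θ₁) = −pE cosθ₂ − (−pE cosθ₁) = pE(cosθ₁ − cosθ₂).
W = (2.961×10⁻⁸)(466)·(cos120° − cos90°) = (1.380×10⁻⁵)·(-0.5000) = -6.899×10⁻⁶ J.

W ≈ -6.90×10⁻⁶ J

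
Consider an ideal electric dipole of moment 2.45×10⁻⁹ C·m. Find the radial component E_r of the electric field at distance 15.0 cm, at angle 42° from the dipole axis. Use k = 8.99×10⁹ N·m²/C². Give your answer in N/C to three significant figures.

For a dipole, E_r = (2kp cosθ)/r³.
kp/r³ = (8.99×10⁹)(2.45×10⁻⁹)/(0.150)³ = 6526 N/C.
E_r = 2·6526·cos42° = 9700 N/C.

E_r ≈ 9700 N/C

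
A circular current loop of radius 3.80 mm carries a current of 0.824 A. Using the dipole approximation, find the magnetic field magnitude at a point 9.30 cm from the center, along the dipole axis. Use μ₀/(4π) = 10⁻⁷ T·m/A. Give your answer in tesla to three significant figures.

Magnetic moment m = IA = Iπa² = (0.824)·π·(0.00380)² = 3.738×10⁻⁵ A·m².
On axis B = (μ₀/4π)·2m/r³.
B = 2·(10⁻⁷)·(3.738×10⁻⁵) / (0.0930)³ = 9.294×10⁻⁹ T.

B ≈ 9.29×10⁻⁹ T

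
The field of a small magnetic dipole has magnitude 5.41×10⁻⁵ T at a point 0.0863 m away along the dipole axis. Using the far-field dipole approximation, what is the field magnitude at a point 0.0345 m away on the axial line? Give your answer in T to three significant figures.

Dipole fields scale as 1/r³ in the far field; the geometry is the same at both points.
B₂ = B₁ · (r₁/r₂)³ = 5.41×10⁻⁵ · (0.0863/0.0345)³.
(r₁/r₂)³ = (2.501)³ = 15.65.
B₂ ≈ 8.468×10⁻⁴ T.

B ≈ 8.47×10⁻⁴ T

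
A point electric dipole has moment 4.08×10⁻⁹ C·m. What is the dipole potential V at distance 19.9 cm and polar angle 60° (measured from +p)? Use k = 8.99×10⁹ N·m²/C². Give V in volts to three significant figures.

V ≈ 463 V

The dipole potential is V = kp cosθ / r².
V = (8.99×10⁹)(4.08×10⁻⁹)·cos60° / (0.199)² = 463.1 V.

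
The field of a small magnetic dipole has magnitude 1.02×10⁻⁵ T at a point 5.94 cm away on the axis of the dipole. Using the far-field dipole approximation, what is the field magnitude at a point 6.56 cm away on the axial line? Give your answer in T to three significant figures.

Dipole fields scale as 1/r³ in the far field; the geometry is the same at both points.
B₂ = B₁ · (r₁/r₂)³ = 1.02×10⁻⁵ · (5.94/6.56)³.
(r₁/r₂)³ = (0.9055)³ = 0.7424.
B₂ ≈ 7.573×10⁻⁶ T.

B ≈ 7.57×10⁻⁶ T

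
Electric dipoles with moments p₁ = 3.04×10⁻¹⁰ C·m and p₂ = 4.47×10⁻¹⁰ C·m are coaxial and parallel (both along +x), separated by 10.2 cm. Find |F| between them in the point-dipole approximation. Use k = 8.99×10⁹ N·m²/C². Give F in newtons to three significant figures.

F ≈ 6.77×10⁻⁵ N

On-axis field of dipole 1 at distance r: E = 2kp₁/r³. Force on dipole 2 is F = p₂·dE/dr (gradient along axis).
dE/dr = −6kp₁/r⁴, so |F| = 6kp₁p₂/r⁴ (attractive for aligned moments).
F = 6(8.99×10⁹)(3.04×10⁻¹⁰)(4.47×10⁻¹⁰)/(0.102)⁴ = 6.772×10⁻⁵ N.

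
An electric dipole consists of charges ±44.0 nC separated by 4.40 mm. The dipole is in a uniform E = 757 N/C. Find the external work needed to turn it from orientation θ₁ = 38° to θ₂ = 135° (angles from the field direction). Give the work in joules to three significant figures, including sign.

Dipole moment p = qd = (4.40×10⁻⁸ C)(0.00440 m) = 1.936×10⁻¹⁰ C·m.
W_ext = ΔU = U(θ₂) − U(θ₁) = −pE cosθ₂ − (−pE cosθ₁) = pE(cosθ₁ − cosθ₂).
W = (1.936×10⁻¹⁰)(757)·(cos38° − cos135°) = (1.466×10⁻⁷)·(+1.4951) = 2.191×10⁻⁷ J.

W ≈ 2.19×10⁻⁷ J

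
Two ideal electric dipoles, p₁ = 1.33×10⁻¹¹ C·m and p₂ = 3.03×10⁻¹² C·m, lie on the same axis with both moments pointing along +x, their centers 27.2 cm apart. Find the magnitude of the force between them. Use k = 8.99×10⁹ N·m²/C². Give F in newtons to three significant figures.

F ≈ 3.97×10⁻¹⁰ N

On-axis field of dipole 1 at distance r: E = 2kp₁/r³. Force on dipole 2 is F = p₂·dE/dr (gradient along axis).
dE/dr = −6kp₁/r⁴, so |F| = 6kp₁p₂/r⁴ (attractive for aligned moments).
F = 6(8.99×10⁹)(1.33×10⁻¹¹)(3.03×10⁻¹²)/(0.272)⁴ = 3.971×10⁻¹⁰ N.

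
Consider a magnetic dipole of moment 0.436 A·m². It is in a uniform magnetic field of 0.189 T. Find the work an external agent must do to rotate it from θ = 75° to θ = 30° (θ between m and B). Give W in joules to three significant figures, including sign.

W ≈ -0.0500 J

W_ext = ΔU = −mB cosθ₂ + mB cosθ₁ = mB(cosθ₁ − cosθ₂).
W = (0.436)(0.189)·(cos75° − cos30°) = (0.08240)·(-0.6072) = -0.05004 J.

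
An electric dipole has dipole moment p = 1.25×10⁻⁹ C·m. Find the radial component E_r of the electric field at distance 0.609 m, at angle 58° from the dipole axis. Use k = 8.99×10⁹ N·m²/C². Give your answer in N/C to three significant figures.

E_r ≈ 52.7 N/C

For a dipole, E_r = (2kp cosθ)/r³.
kp/r³ = (8.99×10⁹)(1.25×10⁻⁹)/(0.609)³ = 49.75 N/C.
E_r = 2·49.75·cos58° = 52.73 N/C.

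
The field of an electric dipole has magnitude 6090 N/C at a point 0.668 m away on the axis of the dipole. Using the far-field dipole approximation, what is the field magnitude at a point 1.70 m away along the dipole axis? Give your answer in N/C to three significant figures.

Dipole fields scale as 1/r³ in the far field; the geometry is the same at both points.
E₂ = E₁ · (r₁/r₂)³ = 6090 · (0.668/1.70)³.
(r₁/r₂)³ = (0.3929)³ = 0.06067.
E₂ ≈ 369.5 N/C.

E ≈ 369 N/C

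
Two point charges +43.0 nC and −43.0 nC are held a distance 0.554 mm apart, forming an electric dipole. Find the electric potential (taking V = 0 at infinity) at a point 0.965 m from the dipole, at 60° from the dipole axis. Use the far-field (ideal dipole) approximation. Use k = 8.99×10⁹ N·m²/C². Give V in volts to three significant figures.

Dipole moment p = qd = (4.30×10⁻⁸ C)(5.54×10⁻⁴ m) = 2.382×10⁻¹¹ C·m.
The dipole potential is V = kp cosθ / r².
V = (8.99×10⁹)(2.382×10⁻¹¹)·cos60° / (0.965)² = 0.1150 V.

V ≈ 0.115 V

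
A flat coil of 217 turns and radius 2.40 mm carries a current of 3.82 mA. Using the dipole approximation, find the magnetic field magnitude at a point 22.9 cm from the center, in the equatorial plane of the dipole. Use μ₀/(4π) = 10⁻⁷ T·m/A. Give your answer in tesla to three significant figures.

B ≈ 1.25×10⁻¹⁰ T

m = NIA = NIπa² = 217·(0.00382)·π·(0.00240)² = 1.50×10⁻⁵ A·m².
In the equatorial plane B = (μ₀/4π)·m/r³ (half the axial value).
B = (10⁻⁷)·(1.50×10⁻⁵) / (0.229)³ = 1.249×10⁻¹⁰ T.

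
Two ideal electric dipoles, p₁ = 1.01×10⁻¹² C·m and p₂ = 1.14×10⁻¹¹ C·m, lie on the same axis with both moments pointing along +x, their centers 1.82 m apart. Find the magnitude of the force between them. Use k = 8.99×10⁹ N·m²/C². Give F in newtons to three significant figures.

F ≈ 5.66×10⁻¹⁴ N

On-axis field of dipole 1 at distance r: E = 2kp₁/r³. Force on dipole 2 is F = p₂·dE/dr (gradient along axis).
dE/dr = −6kp₁/r⁴, so |F| = 6kp₁p₂/r⁴ (attractive for aligned moments).
F = 6(8.99×10⁹)(1.01×10⁻¹²)(1.14×10⁻¹¹)/(1.82)⁴ = 5.660×10⁻¹⁴ N.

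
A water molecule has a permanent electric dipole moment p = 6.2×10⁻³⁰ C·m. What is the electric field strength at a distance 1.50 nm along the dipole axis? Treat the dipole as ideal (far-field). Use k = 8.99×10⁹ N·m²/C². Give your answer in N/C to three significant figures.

On the dipole axis E = 2kp/r³.
E = 2·(8.99×10⁹)(6.20×10⁻³⁰) / (1.50×10⁻⁹)³ = 3.303×10⁷ N/C.

E ≈ 3.30×10⁷ N/C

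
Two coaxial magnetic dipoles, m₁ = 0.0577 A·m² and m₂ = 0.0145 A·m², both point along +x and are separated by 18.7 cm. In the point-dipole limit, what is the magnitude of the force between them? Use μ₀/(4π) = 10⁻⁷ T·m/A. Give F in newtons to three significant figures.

F ≈ 4.11×10⁻⁷ N

On-axis B of dipole 1: B = (μ₀/4π)·2m₁/r³. Force on dipole 2: F = m₂·dB/dr.
dB/dr = −(μ₀/4π)·6m₁/r⁴, so |F| = (μ₀/4π)·6m₁m₂/r⁴.
F = 6(10⁻⁷)(0.0577)(0.0145)/(0.187)⁴ = 4.105×10⁻⁷ N.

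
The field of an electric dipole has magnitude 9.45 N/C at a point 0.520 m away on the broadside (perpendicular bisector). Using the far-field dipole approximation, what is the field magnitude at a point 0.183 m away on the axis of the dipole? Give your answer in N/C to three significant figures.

Dipole fields scale as 1/r³ in the far field.
The axial field is twice the equatorial field at the same r, so the geometry factor is 2/1.
E₂ = E₁ · (2/1) · (r₁/r₂)³ = 9.45 · 2 · (0.520/0.183)³.
(r₁/r₂)³ = (2.842)³ = 22.94.
E₂ ≈ 433.6 N/C.

E ≈ 434 N/C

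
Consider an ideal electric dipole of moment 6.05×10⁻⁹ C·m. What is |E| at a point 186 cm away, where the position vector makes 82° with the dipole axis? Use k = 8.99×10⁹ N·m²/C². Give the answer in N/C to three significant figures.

E ≈ 8.69 N/C

At angle θ the dipole field magnitude is E = (kp/r³)·√(1 + 3cos²θ).
kp/r³ = (8.99×10⁹)(6.05×10⁻⁹) / (1.86)³ = 8.452 N/C.
√(1 + 3cos²82°) = √(1 + 3·0.0194) = √1.0581 ≈ 1.0286.
E ≈ 8.452 × 1.029 = 8.694 N/C.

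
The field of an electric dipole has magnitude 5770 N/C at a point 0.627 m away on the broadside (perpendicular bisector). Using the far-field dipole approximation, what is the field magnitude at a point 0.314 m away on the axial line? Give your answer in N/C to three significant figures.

Dipole fields scale as 1/r³ in the far field.
The axial field is twice the equatorial field at the same r, so the geometry factor is 2/1.
E₂ = E₁ · (2/1) · (r₁/r₂)³ = 5770 · 2 · (0.627/0.314)³.
(r₁/r₂)³ = (1.997)³ = 7.962.
E₂ ≈ 9.188×10⁴ N/C.

E ≈ 9.19×10⁴ N/C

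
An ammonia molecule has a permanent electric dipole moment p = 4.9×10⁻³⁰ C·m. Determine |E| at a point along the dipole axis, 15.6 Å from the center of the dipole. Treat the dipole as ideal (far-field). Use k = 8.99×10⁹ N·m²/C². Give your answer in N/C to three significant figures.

On the dipole axis E = 2kp/r³.
E = 2·(8.99×10⁹)(4.90×10⁻³⁰) / (1.56×10⁻⁹)³ = 2.321×10⁷ N/C.

E ≈ 2.32×10⁷ N/C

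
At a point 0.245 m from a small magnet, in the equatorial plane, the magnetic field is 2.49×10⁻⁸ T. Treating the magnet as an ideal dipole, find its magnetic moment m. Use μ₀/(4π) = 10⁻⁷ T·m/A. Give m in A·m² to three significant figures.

m ≈ 0.00366 A·m²

In the equatorial plane B = (μ₀/4π)·m/r³, so m = Br³·4π/(μ₀).
m = (2.49×10⁻⁸)·(0.245)³ / (10⁻⁷) = 0.003662 A·m².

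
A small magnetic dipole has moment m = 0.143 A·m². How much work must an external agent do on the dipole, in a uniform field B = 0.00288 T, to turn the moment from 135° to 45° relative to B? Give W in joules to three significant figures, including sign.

W ≈ -5.82×10⁻⁴ J

W_ext = ΔU = −mB cosθ₂ + mB cosθ₁ = mB(cosθ₁ − cosθ₂).
W = (0.143)(0.00288)·(cos135° − cos45°) = (4.118×10⁻⁴)·(-1.4142) = -5.824×10⁻⁴ J.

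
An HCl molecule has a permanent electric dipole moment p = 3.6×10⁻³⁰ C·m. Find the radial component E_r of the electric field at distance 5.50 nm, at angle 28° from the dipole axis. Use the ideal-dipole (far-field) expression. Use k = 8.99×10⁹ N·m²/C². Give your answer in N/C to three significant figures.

E_r ≈ 3.44×10⁵ N/C

For a dipole, E_r = (2kp cosθ)/r³.
kp/r³ = (8.99×10⁹)(3.60×10⁻³⁰)/(5.50×10⁻⁹)³ = 1.945×10⁵ N/C.
E_r = 2·1.945×10⁵·cos28° = 3.435×10⁵ N/C.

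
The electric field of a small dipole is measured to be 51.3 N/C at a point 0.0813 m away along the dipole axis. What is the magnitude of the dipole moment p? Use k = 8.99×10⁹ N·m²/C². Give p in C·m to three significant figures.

p ≈ 1.53×10⁻¹² C·m

On axis E = 2kp/r³, so p = Er³/(2k).
p = (51.3)·(0.0813)³ / (2·8.99×10⁹) = 1.533×10⁻¹² C·m.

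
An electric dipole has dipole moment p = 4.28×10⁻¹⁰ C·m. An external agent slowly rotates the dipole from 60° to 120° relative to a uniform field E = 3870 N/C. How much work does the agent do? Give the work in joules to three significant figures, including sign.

W_ext = ΔU = U(θ₂) − U(θ₁) = −pE cosθ₂ − (−pE cosθ₁) = pE(cosθ₁ − cosθ₂).
W = (4.28×10⁻¹⁰)(3870)·(cos60° − cos120°) = (1.656×10⁻⁶)·(+1.0000) = 1.656×10⁻⁶ J.

W ≈ 1.66×10⁻⁶ J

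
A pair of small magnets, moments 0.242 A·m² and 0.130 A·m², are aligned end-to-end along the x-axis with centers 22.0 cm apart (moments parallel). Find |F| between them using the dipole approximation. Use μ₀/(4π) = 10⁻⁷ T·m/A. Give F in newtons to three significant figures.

On-axis B of dipole 1: B = (μ₀/4π)·2m₁/r³. Force on dipole 2: F = m₂·dB/dr.
dB/dr = −(μ₀/4π)·6m₁/r⁴, so |F| = (μ₀/4π)·6m₁m₂/r⁴.
F = 6(10⁻⁷)(0.242)(0.130)/(0.220)⁴ = 8.058×10⁻⁶ N.

F ≈ 8.06×10⁻⁶ N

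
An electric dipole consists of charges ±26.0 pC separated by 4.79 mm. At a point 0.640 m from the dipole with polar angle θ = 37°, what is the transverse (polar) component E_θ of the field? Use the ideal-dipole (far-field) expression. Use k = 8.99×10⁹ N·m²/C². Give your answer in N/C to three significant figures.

E_θ ≈ 0.00257 N/C

Dipole moment p = qd = (2.60×10⁻¹¹ C)(0.00479 m) = 1.245×10⁻¹³ C·m.
For a dipole, E_θ = (kp sinθ)/r³.
kp/r³ = (8.99×10⁹)(1.245×10⁻¹³)/(0.640)³ = 0.004270 N/C.
E_θ = 0.004270·sin37° = 0.002570 N/C.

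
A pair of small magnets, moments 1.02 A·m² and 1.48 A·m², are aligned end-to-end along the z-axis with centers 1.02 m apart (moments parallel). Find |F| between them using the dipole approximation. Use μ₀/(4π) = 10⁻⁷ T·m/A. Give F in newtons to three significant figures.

F ≈ 8.37×10⁻⁷ N

On-axis B of dipole 1: B = (μ₀/4π)·2m₁/r³. Force on dipole 2: F = m₂·dB/dr.
dB/dr = −(μ₀/4π)·6m₁/r⁴, so |F| = (μ₀/4π)·6m₁m₂/r⁴.
F = 6(10⁻⁷)(1.02)(1.48)/(1.02)⁴ = 8.368×10⁻⁷ N.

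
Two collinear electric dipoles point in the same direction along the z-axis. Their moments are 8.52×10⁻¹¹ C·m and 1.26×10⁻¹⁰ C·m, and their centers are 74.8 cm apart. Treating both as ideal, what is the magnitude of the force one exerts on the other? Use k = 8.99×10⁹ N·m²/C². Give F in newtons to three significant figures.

F ≈ 1.85×10⁻⁹ N

On-axis field of dipole 1 at distance r: E = 2kp₁/r³. Force on dipole 2 is F = p₂·dE/dr (gradient along axis).
dE/dr = −6kp₁/r⁴, so |F| = 6kp₁p₂/r⁴ (attractive for aligned moments).
F = 6(8.99×10⁹)(8.52×10⁻¹¹)(1.26×10⁻¹⁰)/(0.748)⁴ = 1.850×10⁻⁹ N.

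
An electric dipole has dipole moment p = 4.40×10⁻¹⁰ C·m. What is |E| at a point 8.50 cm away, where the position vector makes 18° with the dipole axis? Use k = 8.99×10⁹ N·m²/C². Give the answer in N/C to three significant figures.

At angle θ the dipole field magnitude is E = (kp/r³)·√(1 + 3cos²θ).
kp/r³ = (8.99×10⁹)(4.40×10⁻¹⁰) / (0.0850)³ = 6441 N/C.
√(1 + 3cos²18°) = √(1 + 3·0.9045) = √3.7135 ≈ 1.9271.
E ≈ 6441 × 1.927 = 1.241×10⁴ N/C.

E ≈ 1.24×10⁴ N/C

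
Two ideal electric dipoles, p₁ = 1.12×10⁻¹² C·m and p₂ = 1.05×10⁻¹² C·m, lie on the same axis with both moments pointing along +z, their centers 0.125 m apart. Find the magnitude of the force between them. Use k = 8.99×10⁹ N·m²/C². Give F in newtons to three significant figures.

F ≈ 2.60×10⁻¹⁰ N

On-axis field of dipole 1 at distance r: E = 2kp₁/r³. Force on dipole 2 is F = p₂·dE/dr (gradient along axis).
dE/dr = −6kp₁/r⁴, so |F| = 6kp₁p₂/r⁴ (attractive for aligned moments).
F = 6(8.99×10⁹)(1.12×10⁻¹²)(1.05×10⁻¹²)/(0.125)⁴ = 2.598×10⁻¹⁰ N.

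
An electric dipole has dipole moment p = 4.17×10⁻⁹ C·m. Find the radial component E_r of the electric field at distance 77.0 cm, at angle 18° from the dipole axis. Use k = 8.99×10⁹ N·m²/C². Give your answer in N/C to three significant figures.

For a dipole, E_r = (2kp cosθ)/r³.
kp/r³ = (8.99×10⁹)(4.17×10⁻⁹)/(0.770)³ = 82.12 N/C.
E_r = 2·82.12·cos18° = 156.2 N/C.

E_r ≈ 156 N/C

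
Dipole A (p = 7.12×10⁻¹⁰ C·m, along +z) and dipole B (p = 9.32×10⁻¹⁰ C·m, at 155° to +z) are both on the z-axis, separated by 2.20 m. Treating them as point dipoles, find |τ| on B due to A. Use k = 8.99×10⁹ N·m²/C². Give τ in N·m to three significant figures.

The second dipole sits on the axis of the first, so the field there is axial: E₁ = 2kp₁/r³ along +z.
E₁ = 2(8.99×10⁹)(7.12×10⁻¹⁰)/(2.20)³ = 1.202 N/C.
Torque on the second dipole: τ = p₂ E₁ sinθ.
τ = (9.32×10⁻¹⁰)(1.202)·sin155° = 4.735×10⁻¹⁰ N·m.

τ ≈ 4.74×10⁻¹⁰ N·m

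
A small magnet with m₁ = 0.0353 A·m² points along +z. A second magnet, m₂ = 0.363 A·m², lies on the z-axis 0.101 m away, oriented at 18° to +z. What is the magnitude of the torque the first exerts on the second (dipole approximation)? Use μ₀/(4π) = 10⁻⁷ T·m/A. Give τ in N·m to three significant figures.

τ ≈ 7.69×10⁻⁷ N·m

Dipole B is on the axis of dipole A, so B₁ there is axial: B₁ = (μ₀/4π)·2m₁/r³ along +z.
B₁ = 2(10⁻⁷)(0.0353)/(0.101)³ = 6.852×10⁻⁶ T.
τ = m₂ B₁ sinθ.
τ = (0.363)(6.852×10⁻⁶)·sin18° = 7.687×10⁻⁷ N·m.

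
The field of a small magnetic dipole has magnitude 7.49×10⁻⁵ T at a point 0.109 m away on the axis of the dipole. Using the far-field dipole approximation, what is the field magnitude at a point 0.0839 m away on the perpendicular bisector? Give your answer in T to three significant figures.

B ≈ 8.21×10⁻⁵ T

Dipole fields scale as 1/r³ in the far field.
The axial field is twice the equatorial field at the same r, so the geometry factor is 1/2.
B₂ = B₁ · (1/2) · (r₁/r₂)³ = 7.49×10⁻⁵ · 0.5 · (0.109/0.0839)³.
(r₁/r₂)³ = (1.299)³ = 2.193.
B₂ ≈ 8.212×10⁻⁵ T.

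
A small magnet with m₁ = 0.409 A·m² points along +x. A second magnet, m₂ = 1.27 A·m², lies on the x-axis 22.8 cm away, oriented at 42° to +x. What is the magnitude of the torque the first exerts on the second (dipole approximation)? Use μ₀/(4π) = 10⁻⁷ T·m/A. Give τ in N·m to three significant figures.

τ ≈ 5.86×10⁻⁶ N·m

Dipole B is on the axis of dipole A, so B₁ there is axial: B₁ = (μ₀/4π)·2m₁/r³ along +x.
B₁ = 2(10⁻⁷)(0.409)/(0.228)³ = 6.902×10⁻⁶ T.
τ = m₂ B₁ sinθ.
τ = (1.27)(6.902×10⁻⁶)·sin42° = 5.865×10⁻⁶ N·m.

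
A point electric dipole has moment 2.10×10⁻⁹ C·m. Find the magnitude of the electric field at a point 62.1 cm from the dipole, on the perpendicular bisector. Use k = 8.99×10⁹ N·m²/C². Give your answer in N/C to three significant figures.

E ≈ 78.8 N/C

In the equatorial plane E = kp/r³.
E = (8.99×10⁹)(2.10×10⁻⁹) / (0.621)³ = 78.83 N/C.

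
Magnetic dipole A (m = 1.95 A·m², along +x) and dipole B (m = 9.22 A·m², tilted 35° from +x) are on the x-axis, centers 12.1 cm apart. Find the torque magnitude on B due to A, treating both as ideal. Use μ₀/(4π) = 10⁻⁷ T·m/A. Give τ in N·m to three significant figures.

Dipole B is on the axis of dipole A, so B₁ there is axial: B₁ = (μ₀/4π)·2m₁/r³ along +x.
B₁ = 2(10⁻⁷)(1.95)/(0.121)³ = 2.201×10⁻⁴ T.
τ = m₂ B₁ sinθ.
τ = (9.22)(2.201×10⁻⁴)·sin35° = 0.001164 N·m.

τ ≈ 0.00116 N·m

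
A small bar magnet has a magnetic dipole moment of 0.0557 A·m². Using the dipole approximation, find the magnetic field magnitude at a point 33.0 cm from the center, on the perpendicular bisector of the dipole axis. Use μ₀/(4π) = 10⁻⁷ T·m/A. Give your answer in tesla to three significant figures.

B ≈ 1.55×10⁻⁷ T

In the equatorial plane B = (μ₀/4π)·m/r³ (half the axial value).
B = (10⁻⁷)·(0.0557) / (0.330)³ = 1.550×10⁻⁷ T.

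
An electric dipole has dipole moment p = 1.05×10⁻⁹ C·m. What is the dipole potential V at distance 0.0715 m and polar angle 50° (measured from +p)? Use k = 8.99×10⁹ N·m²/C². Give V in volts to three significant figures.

The dipole potential is V = kp cosθ / r².
V = (8.99×10⁹)(1.05×10⁻⁹)·cos50° / (0.0715)² = 1187 V.

V ≈ 1190 V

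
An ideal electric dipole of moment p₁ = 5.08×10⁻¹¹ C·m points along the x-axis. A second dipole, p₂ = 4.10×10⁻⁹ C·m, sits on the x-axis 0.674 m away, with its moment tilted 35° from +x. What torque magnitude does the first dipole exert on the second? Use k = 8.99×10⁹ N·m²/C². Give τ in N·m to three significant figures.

The second dipole sits on the axis of the first, so the field there is axial: E₁ = 2kp₁/r³ along +x.
E₁ = 2(8.99×10⁹)(5.08×10⁻¹¹)/(0.674)³ = 2.983 N/C.
Torque on the second dipole: τ = p₂ E₁ sinθ.
τ = (4.10×10⁻⁹)(2.983)·sin35° = 7.015×10⁻⁹ N·m.

τ ≈ 7.02×10⁻⁹ N·m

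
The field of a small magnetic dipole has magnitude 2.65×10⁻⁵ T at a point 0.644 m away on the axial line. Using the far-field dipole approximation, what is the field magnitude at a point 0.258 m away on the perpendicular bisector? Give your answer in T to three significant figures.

Dipole fields scale as 1/r³ in the far field.
The axial field is twice the equatorial field at the same r, so the geometry factor is 1/2.
B₂ = B₁ · (1/2) · (r₁/r₂)³ = 2.65×10⁻⁵ · 0.5 · (0.644/0.258)³.
(r₁/r₂)³ = (2.496)³ = 15.55.
B₂ ≈ 2.061×10⁻⁴ T.

B ≈ 2.06×10⁻⁴ T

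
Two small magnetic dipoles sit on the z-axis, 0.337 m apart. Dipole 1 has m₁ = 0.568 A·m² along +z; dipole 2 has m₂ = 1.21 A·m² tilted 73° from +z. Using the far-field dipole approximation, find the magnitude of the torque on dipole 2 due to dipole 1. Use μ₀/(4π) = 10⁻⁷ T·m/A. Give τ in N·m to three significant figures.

τ ≈ 3.43×10⁻⁶ N·m

Dipole B is on the axis of dipole A, so B₁ there is axial: B₁ = (μ₀/4π)·2m₁/r³ along +z.
B₁ = 2(10⁻⁷)(0.568)/(0.337)³ = 2.968×10⁻⁶ T.
τ = m₂ B₁ sinθ.
τ = (1.21)(2.968×10⁻⁶)·sin73° = 3.435×10⁻⁶ N·m.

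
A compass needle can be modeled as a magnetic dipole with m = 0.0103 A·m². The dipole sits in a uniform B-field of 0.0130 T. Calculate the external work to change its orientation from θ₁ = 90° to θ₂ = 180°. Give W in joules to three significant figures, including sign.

W ≈ 1.34×10⁻⁴ J

W_ext = ΔU = −mB cosθ₂ + mB cosθ₁ = mB(cosθ₁ − cosθ₂).
W = (0.0103)(0.0130)·(cos90° − cos180°) = (1.339×10⁻⁴)·(+1.0000) = 1.339×10⁻⁴ J.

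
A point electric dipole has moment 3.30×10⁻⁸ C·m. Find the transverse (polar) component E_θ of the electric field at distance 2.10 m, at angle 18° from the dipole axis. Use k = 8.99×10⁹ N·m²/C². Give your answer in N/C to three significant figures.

E_θ ≈ 9.90 N/C

For a dipole, E_θ = (kp sinθ)/r³.
kp/r³ = (8.99×10⁹)(3.30×10⁻⁸)/(2.10)³ = 32.03 N/C.
E_θ = 32.03·sin18° = 9.899 N/C.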